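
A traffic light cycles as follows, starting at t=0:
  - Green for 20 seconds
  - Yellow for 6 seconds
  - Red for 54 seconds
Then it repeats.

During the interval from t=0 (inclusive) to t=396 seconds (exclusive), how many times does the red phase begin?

Cycle = 20+6+54 = 80s
red phase starts at t = k*80 + 26 for k=0,1,2,...
Need k*80+26 < 396 → k < 4.625
k ∈ {0, ..., 4} → 5 starts

Answer: 5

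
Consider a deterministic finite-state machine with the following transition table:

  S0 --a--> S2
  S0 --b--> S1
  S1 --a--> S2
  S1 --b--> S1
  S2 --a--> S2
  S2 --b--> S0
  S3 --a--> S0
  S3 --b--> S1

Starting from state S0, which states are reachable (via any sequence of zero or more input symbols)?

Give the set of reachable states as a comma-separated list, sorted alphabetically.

Answer: S0, S1, S2

Derivation:
BFS from S0:
  visit S0: S0--a-->S2 (new), S0--b-->S1 (new)
  visit S2: S2--a-->S2 (seen), S2--b-->S0 (seen)
  visit S1: S1--a-->S2 (seen), S1--b-->S1 (seen)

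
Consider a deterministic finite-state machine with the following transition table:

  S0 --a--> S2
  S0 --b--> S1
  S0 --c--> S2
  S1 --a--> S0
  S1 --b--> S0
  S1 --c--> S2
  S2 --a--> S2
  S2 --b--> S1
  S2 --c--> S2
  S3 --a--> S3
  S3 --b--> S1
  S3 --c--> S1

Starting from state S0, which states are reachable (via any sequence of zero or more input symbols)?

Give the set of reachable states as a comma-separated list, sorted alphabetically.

Answer: S0, S1, S2

Derivation:
BFS from S0:
  visit S0: S0--a-->S2 (new), S0--b-->S1 (new), S0--c-->S2 (seen)
  visit S2: S2--a-->S2 (seen), S2--b-->S1 (seen), S2--c-->S2 (seen)
  visit S1: S1--a-->S0 (seen), S1--b-->S0 (seen), S1--c-->S2 (seen)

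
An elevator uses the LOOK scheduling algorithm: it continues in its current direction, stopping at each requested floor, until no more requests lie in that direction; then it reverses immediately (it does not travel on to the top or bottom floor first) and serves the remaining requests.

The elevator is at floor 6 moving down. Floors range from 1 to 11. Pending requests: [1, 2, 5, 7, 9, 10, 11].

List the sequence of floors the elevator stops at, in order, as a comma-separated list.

Answer: 5, 2, 1, 7, 9, 10, 11

Derivation:
Current: 6, moving DOWN
Serve below first (descending): [5, 2, 1]
Then reverse, serve above (ascending): [7, 9, 10, 11]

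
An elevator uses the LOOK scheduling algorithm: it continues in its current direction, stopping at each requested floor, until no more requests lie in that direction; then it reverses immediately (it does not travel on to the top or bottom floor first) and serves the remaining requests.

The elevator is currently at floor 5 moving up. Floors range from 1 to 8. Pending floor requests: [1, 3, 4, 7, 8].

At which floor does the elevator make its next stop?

Answer: 7

Derivation:
Current floor: 5, direction: up
Requests above: [7, 8]
Requests below: [1, 3, 4]
Moving up and requests lie above → nearest above is min([7, 8]) = 7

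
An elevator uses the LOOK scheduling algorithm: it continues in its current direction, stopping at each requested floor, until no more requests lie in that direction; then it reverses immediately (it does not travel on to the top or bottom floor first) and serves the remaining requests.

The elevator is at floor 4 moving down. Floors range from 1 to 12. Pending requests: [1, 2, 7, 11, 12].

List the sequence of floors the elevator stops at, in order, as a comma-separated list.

Current: 4, moving DOWN
Serve below first (descending): [2, 1]
Then reverse, serve above (ascending): [7, 11, 12]

Answer: 2, 1, 7, 11, 12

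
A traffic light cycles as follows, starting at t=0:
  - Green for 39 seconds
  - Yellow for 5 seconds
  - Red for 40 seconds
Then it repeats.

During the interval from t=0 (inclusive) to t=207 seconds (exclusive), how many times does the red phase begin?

Answer: 2

Derivation:
Cycle = 39+5+40 = 84s
red phase starts at t = k*84 + 44 for k=0,1,2,...
Need k*84+44 < 207 → k < 1.940
k ∈ {0, ..., 1} → 2 starts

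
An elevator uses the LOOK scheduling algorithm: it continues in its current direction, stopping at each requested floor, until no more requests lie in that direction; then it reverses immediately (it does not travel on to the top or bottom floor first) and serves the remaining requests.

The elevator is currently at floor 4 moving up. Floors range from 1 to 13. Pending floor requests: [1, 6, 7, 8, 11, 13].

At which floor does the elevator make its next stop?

Current floor: 4, direction: up
Requests above: [6, 7, 8, 11, 13]
Requests below: [1]
Moving up and requests lie above → nearest above is min([6, 7, 8, 11, 13]) = 6

Answer: 6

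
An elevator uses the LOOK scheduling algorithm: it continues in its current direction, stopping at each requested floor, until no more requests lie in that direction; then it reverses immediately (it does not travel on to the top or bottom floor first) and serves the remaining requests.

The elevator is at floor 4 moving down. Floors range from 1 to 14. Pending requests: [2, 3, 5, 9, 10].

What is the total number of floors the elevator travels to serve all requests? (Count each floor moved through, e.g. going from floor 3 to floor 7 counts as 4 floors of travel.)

Start at floor 4 moving down, LOOK stop order: [3, 2, 5, 9, 10]
  4 → 3: |3-4| = 1, total = 1
  3 → 2: |2-3| = 1, total = 2
  2 → 5: |5-2| = 3, total = 5
  5 → 9: |9-5| = 4, total = 9
  9 → 10: |10-9| = 1, total = 10

Answer: 10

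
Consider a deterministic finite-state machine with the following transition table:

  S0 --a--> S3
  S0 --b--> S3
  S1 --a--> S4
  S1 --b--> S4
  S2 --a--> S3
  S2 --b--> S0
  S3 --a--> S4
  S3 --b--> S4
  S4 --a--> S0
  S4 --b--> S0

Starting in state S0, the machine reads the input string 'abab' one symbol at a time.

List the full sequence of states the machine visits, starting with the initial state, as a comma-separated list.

Answer: S0, S3, S4, S0, S3

Derivation:
Start: S0
  read 'a': S0 --a--> S3
  read 'b': S3 --b--> S4
  read 'a': S4 --a--> S0
  read 'b': S0 --b--> S3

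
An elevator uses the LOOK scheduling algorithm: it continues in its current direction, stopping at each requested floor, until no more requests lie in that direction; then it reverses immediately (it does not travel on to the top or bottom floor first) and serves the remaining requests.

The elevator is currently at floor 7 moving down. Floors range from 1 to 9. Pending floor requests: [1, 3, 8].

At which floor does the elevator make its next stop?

Answer: 3

Derivation:
Current floor: 7, direction: down
Requests above: [8]
Requests below: [1, 3]
Moving down and requests lie below → nearest below is max([1, 3]) = 3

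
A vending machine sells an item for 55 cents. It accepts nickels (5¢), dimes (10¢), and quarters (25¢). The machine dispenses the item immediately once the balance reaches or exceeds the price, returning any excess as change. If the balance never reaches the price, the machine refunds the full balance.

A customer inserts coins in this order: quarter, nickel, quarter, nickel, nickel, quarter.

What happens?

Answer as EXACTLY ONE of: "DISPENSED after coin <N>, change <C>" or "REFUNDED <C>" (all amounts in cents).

Answer: DISPENSED after coin 3, change 0

Derivation:
Price: 55¢
Coin 1 (quarter, 25¢): balance = 25¢
Coin 2 (nickel, 5¢): balance = 30¢
Coin 3 (quarter, 25¢): balance = 55¢
  → balance >= price → DISPENSE, change = 55 - 55 = 0¢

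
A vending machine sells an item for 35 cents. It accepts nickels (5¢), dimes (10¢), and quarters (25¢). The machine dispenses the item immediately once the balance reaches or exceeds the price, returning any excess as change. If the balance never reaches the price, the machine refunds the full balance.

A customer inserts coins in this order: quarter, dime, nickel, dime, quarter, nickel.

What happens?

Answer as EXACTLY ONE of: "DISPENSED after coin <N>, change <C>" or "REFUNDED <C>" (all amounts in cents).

Answer: DISPENSED after coin 2, change 0

Derivation:
Price: 35¢
Coin 1 (quarter, 25¢): balance = 25¢
Coin 2 (dime, 10¢): balance = 35¢
  → balance >= price → DISPENSE, change = 35 - 35 = 0¢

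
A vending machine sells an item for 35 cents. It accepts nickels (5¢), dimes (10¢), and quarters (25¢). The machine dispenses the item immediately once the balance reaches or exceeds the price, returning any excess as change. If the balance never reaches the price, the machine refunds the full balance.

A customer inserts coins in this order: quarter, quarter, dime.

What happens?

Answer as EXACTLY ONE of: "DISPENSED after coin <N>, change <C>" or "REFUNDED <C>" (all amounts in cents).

Price: 35¢
Coin 1 (quarter, 25¢): balance = 25¢
Coin 2 (quarter, 25¢): balance = 50¢
  → balance >= price → DISPENSE, change = 50 - 35 = 15¢

Answer: DISPENSED after coin 2, change 15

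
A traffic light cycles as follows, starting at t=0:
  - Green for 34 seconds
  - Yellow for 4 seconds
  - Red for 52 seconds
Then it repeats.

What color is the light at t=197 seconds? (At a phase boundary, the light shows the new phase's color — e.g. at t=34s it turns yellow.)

Answer: green

Derivation:
Cycle length = 34 + 4 + 52 = 90s
t = 197, phase_t = 197 mod 90 = 17
17 < 34 (green end) → GREEN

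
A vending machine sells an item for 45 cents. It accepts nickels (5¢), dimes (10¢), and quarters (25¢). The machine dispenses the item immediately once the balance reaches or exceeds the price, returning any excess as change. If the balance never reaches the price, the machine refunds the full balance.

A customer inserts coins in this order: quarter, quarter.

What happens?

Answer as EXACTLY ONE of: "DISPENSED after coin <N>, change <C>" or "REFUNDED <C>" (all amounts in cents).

Answer: DISPENSED after coin 2, change 5

Derivation:
Price: 45¢
Coin 1 (quarter, 25¢): balance = 25¢
Coin 2 (quarter, 25¢): balance = 50¢
  → balance >= price → DISPENSE, change = 50 - 45 = 5¢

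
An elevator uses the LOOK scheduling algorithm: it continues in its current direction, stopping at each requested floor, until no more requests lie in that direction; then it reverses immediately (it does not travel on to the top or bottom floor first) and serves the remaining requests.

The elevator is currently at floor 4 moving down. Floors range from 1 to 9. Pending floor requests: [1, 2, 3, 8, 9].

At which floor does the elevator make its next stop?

Current floor: 4, direction: down
Requests above: [8, 9]
Requests below: [1, 2, 3]
Moving down and requests lie below → nearest below is max([1, 2, 3]) = 3

Answer: 3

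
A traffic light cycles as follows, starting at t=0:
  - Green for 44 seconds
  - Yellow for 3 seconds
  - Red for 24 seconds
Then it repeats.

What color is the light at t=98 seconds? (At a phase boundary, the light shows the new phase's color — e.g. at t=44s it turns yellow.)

Answer: green

Derivation:
Cycle length = 44 + 3 + 24 = 71s
t = 98, phase_t = 98 mod 71 = 27
27 < 44 (green end) → GREEN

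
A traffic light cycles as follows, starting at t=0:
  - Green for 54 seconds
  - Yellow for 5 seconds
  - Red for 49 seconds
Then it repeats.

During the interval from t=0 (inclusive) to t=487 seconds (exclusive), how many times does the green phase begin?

Answer: 5

Derivation:
Cycle = 54+5+49 = 108s
green phase starts at t = k*108 + 0 for k=0,1,2,...
Need k*108+0 < 487 → k < 4.509
k ∈ {0, ..., 4} → 5 starts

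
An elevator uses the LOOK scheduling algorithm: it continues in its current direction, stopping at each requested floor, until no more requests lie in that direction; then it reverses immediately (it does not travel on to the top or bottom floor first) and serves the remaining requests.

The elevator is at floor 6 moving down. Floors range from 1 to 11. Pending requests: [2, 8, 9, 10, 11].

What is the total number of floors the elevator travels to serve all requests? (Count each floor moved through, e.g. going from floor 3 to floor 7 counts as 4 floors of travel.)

Answer: 13

Derivation:
Start at floor 6 moving down, LOOK stop order: [2, 8, 9, 10, 11]
  6 → 2: |2-6| = 4, total = 4
  2 → 8: |8-2| = 6, total = 10
  8 → 9: |9-8| = 1, total = 11
  9 → 10: |10-9| = 1, total = 12
  10 → 11: |11-10| = 1, total = 13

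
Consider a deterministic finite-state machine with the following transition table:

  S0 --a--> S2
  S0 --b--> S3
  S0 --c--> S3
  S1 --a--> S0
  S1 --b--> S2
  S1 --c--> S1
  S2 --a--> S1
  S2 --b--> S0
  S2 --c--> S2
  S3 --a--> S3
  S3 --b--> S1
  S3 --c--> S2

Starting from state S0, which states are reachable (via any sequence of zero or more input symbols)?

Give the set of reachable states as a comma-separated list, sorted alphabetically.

BFS from S0:
  visit S0: S0--a-->S2 (new), S0--b-->S3 (new), S0--c-->S3 (seen)
  visit S2: S2--a-->S1 (new), S2--b-->S0 (seen), S2--c-->S2 (seen)
  visit S3: S3--a-->S3 (seen), S3--b-->S1 (seen), S3--c-->S2 (seen)
  visit S1: S1--a-->S0 (seen), S1--b-->S2 (seen), S1--c-->S1 (seen)

Answer: S0, S1, S2, S3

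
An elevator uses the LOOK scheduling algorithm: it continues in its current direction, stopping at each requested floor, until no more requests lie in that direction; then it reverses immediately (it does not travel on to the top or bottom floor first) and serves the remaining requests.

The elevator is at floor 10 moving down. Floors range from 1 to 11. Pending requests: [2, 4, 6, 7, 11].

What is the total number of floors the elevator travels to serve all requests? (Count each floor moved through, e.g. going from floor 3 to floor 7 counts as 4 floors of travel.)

Answer: 17

Derivation:
Start at floor 10 moving down, LOOK stop order: [7, 6, 4, 2, 11]
  10 → 7: |7-10| = 3, total = 3
  7 → 6: |6-7| = 1, total = 4
  6 → 4: |4-6| = 2, total = 6
  4 → 2: |2-4| = 2, total = 8
  2 → 11: |11-2| = 9, total = 17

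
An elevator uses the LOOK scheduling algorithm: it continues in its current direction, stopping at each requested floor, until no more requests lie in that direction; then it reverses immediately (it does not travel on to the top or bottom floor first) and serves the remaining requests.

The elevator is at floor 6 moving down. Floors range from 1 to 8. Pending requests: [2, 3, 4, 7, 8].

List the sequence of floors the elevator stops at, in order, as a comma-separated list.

Answer: 4, 3, 2, 7, 8

Derivation:
Current: 6, moving DOWN
Serve below first (descending): [4, 3, 2]
Then reverse, serve above (ascending): [7, 8]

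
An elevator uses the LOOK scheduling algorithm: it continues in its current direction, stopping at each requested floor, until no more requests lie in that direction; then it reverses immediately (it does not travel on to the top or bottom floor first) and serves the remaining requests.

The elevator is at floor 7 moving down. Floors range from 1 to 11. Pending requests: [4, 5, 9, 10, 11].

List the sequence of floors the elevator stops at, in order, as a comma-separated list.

Current: 7, moving DOWN
Serve below first (descending): [5, 4]
Then reverse, serve above (ascending): [9, 10, 11]

Answer: 5, 4, 9, 10, 11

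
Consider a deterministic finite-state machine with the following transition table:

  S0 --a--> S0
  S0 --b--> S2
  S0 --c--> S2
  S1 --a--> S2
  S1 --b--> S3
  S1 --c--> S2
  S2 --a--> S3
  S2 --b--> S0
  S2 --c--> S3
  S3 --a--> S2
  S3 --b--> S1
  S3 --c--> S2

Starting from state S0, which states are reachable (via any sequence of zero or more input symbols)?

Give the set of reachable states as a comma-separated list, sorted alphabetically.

Answer: S0, S1, S2, S3

Derivation:
BFS from S0:
  visit S0: S0--a-->S0 (seen), S0--b-->S2 (new), S0--c-->S2 (seen)
  visit S2: S2--a-->S3 (new), S2--b-->S0 (seen), S2--c-->S3 (seen)
  visit S3: S3--a-->S2 (seen), S3--b-->S1 (new), S3--c-->S2 (seen)
  visit S1: S1--a-->S2 (seen), S1--b-->S3 (seen), S1--c-->S2 (seen)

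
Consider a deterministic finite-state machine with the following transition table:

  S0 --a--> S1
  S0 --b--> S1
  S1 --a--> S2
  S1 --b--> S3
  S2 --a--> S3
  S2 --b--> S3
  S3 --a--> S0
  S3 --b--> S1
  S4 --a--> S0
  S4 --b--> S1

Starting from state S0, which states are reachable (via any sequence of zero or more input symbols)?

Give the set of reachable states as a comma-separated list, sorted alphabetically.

Answer: S0, S1, S2, S3

Derivation:
BFS from S0:
  visit S0: S0--a-->S1 (new), S0--b-->S1 (seen)
  visit S1: S1--a-->S2 (new), S1--b-->S3 (new)
  visit S2: S2--a-->S3 (seen), S2--b-->S3 (seen)
  visit S3: S3--a-->S0 (seen), S3--b-->S1 (seen)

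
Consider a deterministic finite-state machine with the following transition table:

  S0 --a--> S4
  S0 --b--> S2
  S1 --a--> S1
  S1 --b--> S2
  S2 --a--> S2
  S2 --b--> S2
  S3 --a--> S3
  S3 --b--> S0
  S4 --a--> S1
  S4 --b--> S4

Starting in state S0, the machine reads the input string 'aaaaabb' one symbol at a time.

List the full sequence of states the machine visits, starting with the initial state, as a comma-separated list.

Answer: S0, S4, S1, S1, S1, S1, S2, S2

Derivation:
Start: S0
  read 'a': S0 --a--> S4
  read 'a': S4 --a--> S1
  read 'a': S1 --a--> S1
  read 'a': S1 --a--> S1
  read 'a': S1 --a--> S1
  read 'b': S1 --b--> S2
  read 'b': S2 --b--> S2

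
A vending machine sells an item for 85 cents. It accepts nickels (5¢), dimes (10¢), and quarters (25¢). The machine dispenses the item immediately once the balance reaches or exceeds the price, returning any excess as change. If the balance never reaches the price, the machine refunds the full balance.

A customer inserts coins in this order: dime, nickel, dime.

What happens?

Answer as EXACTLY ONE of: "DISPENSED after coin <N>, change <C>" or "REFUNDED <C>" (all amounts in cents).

Price: 85¢
Coin 1 (dime, 10¢): balance = 10¢
Coin 2 (nickel, 5¢): balance = 15¢
Coin 3 (dime, 10¢): balance = 25¢
All coins inserted, balance 25¢ < price 85¢ → REFUND 25¢

Answer: REFUNDED 25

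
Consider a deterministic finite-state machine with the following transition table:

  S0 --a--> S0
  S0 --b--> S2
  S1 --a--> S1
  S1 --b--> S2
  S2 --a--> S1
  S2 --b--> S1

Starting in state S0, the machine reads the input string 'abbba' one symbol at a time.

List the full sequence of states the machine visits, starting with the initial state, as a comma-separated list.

Answer: S0, S0, S2, S1, S2, S1

Derivation:
Start: S0
  read 'a': S0 --a--> S0
  read 'b': S0 --b--> S2
  read 'b': S2 --b--> S1
  read 'b': S1 --b--> S2
  read 'a': S2 --a--> S1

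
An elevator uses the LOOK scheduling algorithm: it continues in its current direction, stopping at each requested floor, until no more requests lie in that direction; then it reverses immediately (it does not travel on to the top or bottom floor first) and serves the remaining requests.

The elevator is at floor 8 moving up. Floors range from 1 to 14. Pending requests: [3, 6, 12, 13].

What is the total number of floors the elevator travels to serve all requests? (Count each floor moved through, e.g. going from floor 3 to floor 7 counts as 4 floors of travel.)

Answer: 15

Derivation:
Start at floor 8 moving up, LOOK stop order: [12, 13, 6, 3]
  8 → 12: |12-8| = 4, total = 4
  12 → 13: |13-12| = 1, total = 5
  13 → 6: |6-13| = 7, total = 12
  6 → 3: |3-6| = 3, total = 15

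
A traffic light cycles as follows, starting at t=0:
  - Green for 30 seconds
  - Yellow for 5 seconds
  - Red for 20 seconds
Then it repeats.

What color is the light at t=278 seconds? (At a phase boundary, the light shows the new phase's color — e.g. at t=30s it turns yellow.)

Cycle length = 30 + 5 + 20 = 55s
t = 278, phase_t = 278 mod 55 = 3
3 < 30 (green end) → GREEN

Answer: green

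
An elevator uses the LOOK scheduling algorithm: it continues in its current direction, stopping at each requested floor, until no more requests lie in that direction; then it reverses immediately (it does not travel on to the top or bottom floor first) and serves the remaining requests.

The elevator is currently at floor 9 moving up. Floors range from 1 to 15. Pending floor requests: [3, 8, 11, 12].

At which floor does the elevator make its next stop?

Current floor: 9, direction: up
Requests above: [11, 12]
Requests below: [3, 8]
Moving up and requests lie above → nearest above is min([11, 12]) = 11

Answer: 11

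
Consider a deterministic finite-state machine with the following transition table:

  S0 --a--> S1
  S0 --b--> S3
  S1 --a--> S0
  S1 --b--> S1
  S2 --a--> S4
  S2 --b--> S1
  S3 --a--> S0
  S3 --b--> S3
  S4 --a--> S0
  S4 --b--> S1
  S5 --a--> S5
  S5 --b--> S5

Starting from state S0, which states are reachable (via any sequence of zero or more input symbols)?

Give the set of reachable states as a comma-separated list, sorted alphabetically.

BFS from S0:
  visit S0: S0--a-->S1 (new), S0--b-->S3 (new)
  visit S1: S1--a-->S0 (seen), S1--b-->S1 (seen)
  visit S3: S3--a-->S0 (seen), S3--b-->S3 (seen)

Answer: S0, S1, S3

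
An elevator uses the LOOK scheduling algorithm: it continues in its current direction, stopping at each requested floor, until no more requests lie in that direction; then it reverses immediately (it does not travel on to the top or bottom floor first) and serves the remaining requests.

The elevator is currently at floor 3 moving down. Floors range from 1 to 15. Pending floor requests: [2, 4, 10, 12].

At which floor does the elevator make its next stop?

Answer: 2

Derivation:
Current floor: 3, direction: down
Requests above: [4, 10, 12]
Requests below: [2]
Moving down and requests lie below → nearest below is max([2]) = 2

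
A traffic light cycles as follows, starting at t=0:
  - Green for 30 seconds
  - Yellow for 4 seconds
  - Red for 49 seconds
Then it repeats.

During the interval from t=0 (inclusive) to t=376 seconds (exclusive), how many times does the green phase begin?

Answer: 5

Derivation:
Cycle = 30+4+49 = 83s
green phase starts at t = k*83 + 0 for k=0,1,2,...
Need k*83+0 < 376 → k < 4.530
k ∈ {0, ..., 4} → 5 starts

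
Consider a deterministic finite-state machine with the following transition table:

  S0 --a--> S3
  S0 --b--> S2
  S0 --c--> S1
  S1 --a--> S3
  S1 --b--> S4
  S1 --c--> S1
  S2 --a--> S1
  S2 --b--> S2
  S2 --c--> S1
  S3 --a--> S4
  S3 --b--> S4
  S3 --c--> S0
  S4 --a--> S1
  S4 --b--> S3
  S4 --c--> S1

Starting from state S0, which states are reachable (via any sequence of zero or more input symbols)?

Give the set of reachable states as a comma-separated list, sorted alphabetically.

Answer: S0, S1, S2, S3, S4

Derivation:
BFS from S0:
  visit S0: S0--a-->S3 (new), S0--b-->S2 (new), S0--c-->S1 (new)
  visit S3: S3--a-->S4 (new), S3--b-->S4 (seen), S3--c-->S0 (seen)
  visit S2: S2--a-->S1 (seen), S2--b-->S2 (seen), S2--c-->S1 (seen)
  visit S1: S1--a-->S3 (seen), S1--b-->S4 (seen), S1--c-->S1 (seen)
  visit S4: S4--a-->S1 (seen), S4--b-->S3 (seen), S4--c-->S1 (seen)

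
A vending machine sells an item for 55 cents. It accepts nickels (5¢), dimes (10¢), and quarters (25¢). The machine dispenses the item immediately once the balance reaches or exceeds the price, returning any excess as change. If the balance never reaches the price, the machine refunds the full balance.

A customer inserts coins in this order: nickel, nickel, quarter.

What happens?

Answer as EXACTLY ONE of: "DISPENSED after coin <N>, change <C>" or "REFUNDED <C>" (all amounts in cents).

Answer: REFUNDED 35

Derivation:
Price: 55¢
Coin 1 (nickel, 5¢): balance = 5¢
Coin 2 (nickel, 5¢): balance = 10¢
Coin 3 (quarter, 25¢): balance = 35¢
All coins inserted, balance 35¢ < price 55¢ → REFUND 35¢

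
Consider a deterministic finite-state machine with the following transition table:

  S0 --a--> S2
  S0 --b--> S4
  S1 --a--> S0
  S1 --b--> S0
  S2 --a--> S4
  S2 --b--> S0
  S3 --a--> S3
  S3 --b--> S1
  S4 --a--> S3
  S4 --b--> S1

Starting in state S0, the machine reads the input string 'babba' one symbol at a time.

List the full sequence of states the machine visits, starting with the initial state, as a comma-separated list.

Start: S0
  read 'b': S0 --b--> S4
  read 'a': S4 --a--> S3
  read 'b': S3 --b--> S1
  read 'b': S1 --b--> S0
  read 'a': S0 --a--> S2

Answer: S0, S4, S3, S1, S0, S2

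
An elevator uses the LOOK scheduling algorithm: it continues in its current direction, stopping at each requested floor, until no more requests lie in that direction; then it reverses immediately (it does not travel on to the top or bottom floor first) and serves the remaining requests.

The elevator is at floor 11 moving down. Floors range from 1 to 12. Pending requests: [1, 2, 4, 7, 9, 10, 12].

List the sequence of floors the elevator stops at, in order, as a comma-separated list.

Answer: 10, 9, 7, 4, 2, 1, 12

Derivation:
Current: 11, moving DOWN
Serve below first (descending): [10, 9, 7, 4, 2, 1]
Then reverse, serve above (ascending): [12]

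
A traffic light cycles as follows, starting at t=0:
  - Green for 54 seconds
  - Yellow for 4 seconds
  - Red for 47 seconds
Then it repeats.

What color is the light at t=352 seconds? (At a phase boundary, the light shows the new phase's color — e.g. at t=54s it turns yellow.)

Answer: green

Derivation:
Cycle length = 54 + 4 + 47 = 105s
t = 352, phase_t = 352 mod 105 = 37
37 < 54 (green end) → GREEN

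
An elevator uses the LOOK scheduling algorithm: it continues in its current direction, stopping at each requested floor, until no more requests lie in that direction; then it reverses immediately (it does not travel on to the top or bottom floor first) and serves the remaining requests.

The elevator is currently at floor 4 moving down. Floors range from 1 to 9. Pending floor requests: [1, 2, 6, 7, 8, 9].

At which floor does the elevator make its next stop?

Current floor: 4, direction: down
Requests above: [6, 7, 8, 9]
Requests below: [1, 2]
Moving down and requests lie below → nearest below is max([1, 2]) = 2

Answer: 2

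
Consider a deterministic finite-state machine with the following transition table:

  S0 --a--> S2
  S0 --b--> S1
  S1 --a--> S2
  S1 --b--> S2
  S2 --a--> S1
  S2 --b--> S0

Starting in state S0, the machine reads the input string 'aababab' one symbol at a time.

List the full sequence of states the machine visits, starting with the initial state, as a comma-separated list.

Start: S0
  read 'a': S0 --a--> S2
  read 'a': S2 --a--> S1
  read 'b': S1 --b--> S2
  read 'a': S2 --a--> S1
  read 'b': S1 --b--> S2
  read 'a': S2 --a--> S1
  read 'b': S1 --b--> S2

Answer: S0, S2, S1, S2, S1, S2, S1, S2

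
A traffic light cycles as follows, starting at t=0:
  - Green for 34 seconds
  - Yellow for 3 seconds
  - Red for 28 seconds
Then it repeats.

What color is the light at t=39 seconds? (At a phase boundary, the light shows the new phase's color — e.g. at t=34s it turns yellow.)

Answer: red

Derivation:
Cycle length = 34 + 3 + 28 = 65s
t = 39, phase_t = 39 mod 65 = 39
39 >= 37 → RED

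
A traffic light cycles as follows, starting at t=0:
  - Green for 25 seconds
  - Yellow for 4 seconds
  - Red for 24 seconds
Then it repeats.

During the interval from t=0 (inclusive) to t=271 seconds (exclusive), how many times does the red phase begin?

Cycle = 25+4+24 = 53s
red phase starts at t = k*53 + 29 for k=0,1,2,...
Need k*53+29 < 271 → k < 4.566
k ∈ {0, ..., 4} → 5 starts

Answer: 5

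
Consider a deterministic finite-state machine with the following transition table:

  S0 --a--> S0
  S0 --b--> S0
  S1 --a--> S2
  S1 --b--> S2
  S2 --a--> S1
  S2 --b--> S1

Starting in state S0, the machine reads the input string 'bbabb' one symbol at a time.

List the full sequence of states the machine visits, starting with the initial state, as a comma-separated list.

Answer: S0, S0, S0, S0, S0, S0

Derivation:
Start: S0
  read 'b': S0 --b--> S0
  read 'b': S0 --b--> S0
  read 'a': S0 --a--> S0
  read 'b': S0 --b--> S0
  read 'b': S0 --b--> S0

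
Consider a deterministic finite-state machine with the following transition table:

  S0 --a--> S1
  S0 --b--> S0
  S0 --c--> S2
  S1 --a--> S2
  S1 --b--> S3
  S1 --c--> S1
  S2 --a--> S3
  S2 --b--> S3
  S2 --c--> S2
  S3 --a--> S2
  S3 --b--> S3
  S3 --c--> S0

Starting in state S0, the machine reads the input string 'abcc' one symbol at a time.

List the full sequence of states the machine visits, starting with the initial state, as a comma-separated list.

Start: S0
  read 'a': S0 --a--> S1
  read 'b': S1 --b--> S3
  read 'c': S3 --c--> S0
  read 'c': S0 --c--> S2

Answer: S0, S1, S3, S0, S2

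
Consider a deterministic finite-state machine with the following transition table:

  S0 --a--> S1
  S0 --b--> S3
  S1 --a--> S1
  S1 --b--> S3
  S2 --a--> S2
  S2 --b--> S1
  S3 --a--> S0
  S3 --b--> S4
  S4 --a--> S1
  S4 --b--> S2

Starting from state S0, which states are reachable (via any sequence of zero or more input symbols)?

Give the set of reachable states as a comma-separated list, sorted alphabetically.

Answer: S0, S1, S2, S3, S4

Derivation:
BFS from S0:
  visit S0: S0--a-->S1 (new), S0--b-->S3 (new)
  visit S1: S1--a-->S1 (seen), S1--b-->S3 (seen)
  visit S3: S3--a-->S0 (seen), S3--b-->S4 (new)
  visit S4: S4--a-->S1 (seen), S4--b-->S2 (new)
  visit S2: S2--a-->S2 (seen), S2--b-->S1 (seen)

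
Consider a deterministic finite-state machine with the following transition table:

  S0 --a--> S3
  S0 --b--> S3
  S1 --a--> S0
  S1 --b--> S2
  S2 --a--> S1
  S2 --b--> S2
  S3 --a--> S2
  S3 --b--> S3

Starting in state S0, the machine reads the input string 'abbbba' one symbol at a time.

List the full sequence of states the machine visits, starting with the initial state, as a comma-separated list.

Answer: S0, S3, S3, S3, S3, S3, S2

Derivation:
Start: S0
  read 'a': S0 --a--> S3
  read 'b': S3 --b--> S3
  read 'b': S3 --b--> S3
  read 'b': S3 --b--> S3
  read 'b': S3 --b--> S3
  read 'a': S3 --a--> S2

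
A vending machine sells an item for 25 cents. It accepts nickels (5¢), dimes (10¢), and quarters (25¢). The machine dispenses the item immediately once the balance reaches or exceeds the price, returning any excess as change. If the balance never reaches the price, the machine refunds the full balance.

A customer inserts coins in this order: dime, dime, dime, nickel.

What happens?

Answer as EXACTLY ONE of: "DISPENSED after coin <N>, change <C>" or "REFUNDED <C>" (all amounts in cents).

Answer: DISPENSED after coin 3, change 5

Derivation:
Price: 25¢
Coin 1 (dime, 10¢): balance = 10¢
Coin 2 (dime, 10¢): balance = 20¢
Coin 3 (dime, 10¢): balance = 30¢
  → balance >= price → DISPENSE, change = 30 - 25 = 5¢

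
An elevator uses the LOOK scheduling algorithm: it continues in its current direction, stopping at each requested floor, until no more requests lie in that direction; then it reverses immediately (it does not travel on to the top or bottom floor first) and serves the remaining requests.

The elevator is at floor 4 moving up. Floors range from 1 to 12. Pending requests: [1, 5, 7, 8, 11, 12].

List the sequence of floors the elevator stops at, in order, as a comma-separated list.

Answer: 5, 7, 8, 11, 12, 1

Derivation:
Current: 4, moving UP
Serve above first (ascending): [5, 7, 8, 11, 12]
Then reverse, serve below (descending): [1]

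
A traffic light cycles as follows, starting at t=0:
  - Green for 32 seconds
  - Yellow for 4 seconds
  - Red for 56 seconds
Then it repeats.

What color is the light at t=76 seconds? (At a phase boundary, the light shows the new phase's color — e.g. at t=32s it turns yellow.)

Answer: red

Derivation:
Cycle length = 32 + 4 + 56 = 92s
t = 76, phase_t = 76 mod 92 = 76
76 >= 36 → RED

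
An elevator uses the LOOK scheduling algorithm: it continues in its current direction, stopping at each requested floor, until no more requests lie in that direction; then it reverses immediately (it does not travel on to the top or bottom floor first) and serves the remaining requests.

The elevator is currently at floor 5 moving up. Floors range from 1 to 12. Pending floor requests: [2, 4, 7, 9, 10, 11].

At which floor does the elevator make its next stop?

Answer: 7

Derivation:
Current floor: 5, direction: up
Requests above: [7, 9, 10, 11]
Requests below: [2, 4]
Moving up and requests lie above → nearest above is min([7, 9, 10, 11]) = 7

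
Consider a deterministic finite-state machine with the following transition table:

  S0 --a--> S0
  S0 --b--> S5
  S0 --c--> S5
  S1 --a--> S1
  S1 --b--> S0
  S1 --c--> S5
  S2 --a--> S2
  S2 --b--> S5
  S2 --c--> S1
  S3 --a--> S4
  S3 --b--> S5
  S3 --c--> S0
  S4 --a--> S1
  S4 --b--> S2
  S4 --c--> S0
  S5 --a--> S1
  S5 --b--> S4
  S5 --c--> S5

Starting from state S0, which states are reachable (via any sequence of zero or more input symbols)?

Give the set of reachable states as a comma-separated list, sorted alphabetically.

Answer: S0, S1, S2, S4, S5

Derivation:
BFS from S0:
  visit S0: S0--a-->S0 (seen), S0--b-->S5 (new), S0--c-->S5 (seen)
  visit S5: S5--a-->S1 (new), S5--b-->S4 (new), S5--c-->S5 (seen)
  visit S1: S1--a-->S1 (seen), S1--b-->S0 (seen), S1--c-->S5 (seen)
  visit S4: S4--a-->S1 (seen), S4--b-->S2 (new), S4--c-->S0 (seen)
  visit S2: S2--a-->S2 (seen), S2--b-->S5 (seen), S2--c-->S1 (seen)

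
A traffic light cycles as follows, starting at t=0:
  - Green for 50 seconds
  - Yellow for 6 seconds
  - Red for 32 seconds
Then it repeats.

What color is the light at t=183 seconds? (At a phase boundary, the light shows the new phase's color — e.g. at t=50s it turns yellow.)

Cycle length = 50 + 6 + 32 = 88s
t = 183, phase_t = 183 mod 88 = 7
7 < 50 (green end) → GREEN

Answer: green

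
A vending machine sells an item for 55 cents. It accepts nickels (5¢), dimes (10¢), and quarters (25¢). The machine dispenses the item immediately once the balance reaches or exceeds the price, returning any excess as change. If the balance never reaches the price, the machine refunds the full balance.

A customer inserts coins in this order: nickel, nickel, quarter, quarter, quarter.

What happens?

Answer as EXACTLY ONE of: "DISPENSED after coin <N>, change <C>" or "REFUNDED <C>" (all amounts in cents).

Answer: DISPENSED after coin 4, change 5

Derivation:
Price: 55¢
Coin 1 (nickel, 5¢): balance = 5¢
Coin 2 (nickel, 5¢): balance = 10¢
Coin 3 (quarter, 25¢): balance = 35¢
Coin 4 (quarter, 25¢): balance = 60¢
  → balance >= price → DISPENSE, change = 60 - 55 = 5¢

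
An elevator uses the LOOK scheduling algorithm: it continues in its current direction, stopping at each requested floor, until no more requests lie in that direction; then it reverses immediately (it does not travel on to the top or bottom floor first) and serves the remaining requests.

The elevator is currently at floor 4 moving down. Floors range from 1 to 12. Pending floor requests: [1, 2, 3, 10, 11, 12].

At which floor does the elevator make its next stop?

Answer: 3

Derivation:
Current floor: 4, direction: down
Requests above: [10, 11, 12]
Requests below: [1, 2, 3]
Moving down and requests lie below → nearest below is max([1, 2, 3]) = 3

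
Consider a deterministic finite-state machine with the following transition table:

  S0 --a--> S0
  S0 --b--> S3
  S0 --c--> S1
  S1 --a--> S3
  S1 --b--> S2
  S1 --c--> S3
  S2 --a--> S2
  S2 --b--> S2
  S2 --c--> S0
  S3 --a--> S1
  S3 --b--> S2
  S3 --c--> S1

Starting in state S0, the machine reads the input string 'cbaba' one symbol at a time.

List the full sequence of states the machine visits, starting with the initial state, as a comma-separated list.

Answer: S0, S1, S2, S2, S2, S2

Derivation:
Start: S0
  read 'c': S0 --c--> S1
  read 'b': S1 --b--> S2
  read 'a': S2 --a--> S2
  read 'b': S2 --b--> S2
  read 'a': S2 --a--> S2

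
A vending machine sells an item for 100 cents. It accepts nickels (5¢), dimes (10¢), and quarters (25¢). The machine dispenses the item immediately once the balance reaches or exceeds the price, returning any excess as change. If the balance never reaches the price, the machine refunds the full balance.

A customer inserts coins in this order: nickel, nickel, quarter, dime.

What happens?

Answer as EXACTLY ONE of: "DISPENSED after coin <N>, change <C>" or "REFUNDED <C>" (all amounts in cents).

Price: 100¢
Coin 1 (nickel, 5¢): balance = 5¢
Coin 2 (nickel, 5¢): balance = 10¢
Coin 3 (quarter, 25¢): balance = 35¢
Coin 4 (dime, 10¢): balance = 45¢
All coins inserted, balance 45¢ < price 100¢ → REFUND 45¢

Answer: REFUNDED 45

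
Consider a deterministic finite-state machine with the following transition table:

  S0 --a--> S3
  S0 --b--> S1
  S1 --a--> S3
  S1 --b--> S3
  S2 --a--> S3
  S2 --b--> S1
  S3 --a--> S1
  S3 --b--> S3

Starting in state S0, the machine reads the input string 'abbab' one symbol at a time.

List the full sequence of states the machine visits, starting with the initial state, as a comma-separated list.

Answer: S0, S3, S3, S3, S1, S3

Derivation:
Start: S0
  read 'a': S0 --a--> S3
  read 'b': S3 --b--> S3
  read 'b': S3 --b--> S3
  read 'a': S3 --a--> S1
  read 'b': S1 --b--> S3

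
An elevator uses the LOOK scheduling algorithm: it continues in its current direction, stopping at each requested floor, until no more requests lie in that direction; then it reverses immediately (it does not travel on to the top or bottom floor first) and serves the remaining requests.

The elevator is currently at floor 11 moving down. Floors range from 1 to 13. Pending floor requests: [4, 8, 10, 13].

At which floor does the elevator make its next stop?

Answer: 10

Derivation:
Current floor: 11, direction: down
Requests above: [13]
Requests below: [4, 8, 10]
Moving down and requests lie below → nearest below is max([4, 8, 10]) = 10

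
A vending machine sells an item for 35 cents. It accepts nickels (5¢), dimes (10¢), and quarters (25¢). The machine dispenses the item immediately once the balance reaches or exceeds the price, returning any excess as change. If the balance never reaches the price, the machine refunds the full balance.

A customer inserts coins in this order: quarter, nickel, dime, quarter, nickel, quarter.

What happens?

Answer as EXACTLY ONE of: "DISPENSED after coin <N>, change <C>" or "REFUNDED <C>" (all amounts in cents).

Price: 35¢
Coin 1 (quarter, 25¢): balance = 25¢
Coin 2 (nickel, 5¢): balance = 30¢
Coin 3 (dime, 10¢): balance = 40¢
  → balance >= price → DISPENSE, change = 40 - 35 = 5¢

Answer: DISPENSED after coin 3, change 5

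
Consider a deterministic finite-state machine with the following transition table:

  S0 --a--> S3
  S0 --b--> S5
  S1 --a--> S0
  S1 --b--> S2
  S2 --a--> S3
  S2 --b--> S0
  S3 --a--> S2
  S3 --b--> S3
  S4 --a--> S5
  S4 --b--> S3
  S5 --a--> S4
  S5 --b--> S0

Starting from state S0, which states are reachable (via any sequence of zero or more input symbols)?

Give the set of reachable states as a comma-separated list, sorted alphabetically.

BFS from S0:
  visit S0: S0--a-->S3 (new), S0--b-->S5 (new)
  visit S3: S3--a-->S2 (new), S3--b-->S3 (seen)
  visit S5: S5--a-->S4 (new), S5--b-->S0 (seen)
  visit S2: S2--a-->S3 (seen), S2--b-->S0 (seen)
  visit S4: S4--a-->S5 (seen), S4--b-->S3 (seen)

Answer: S0, S2, S3, S4, S5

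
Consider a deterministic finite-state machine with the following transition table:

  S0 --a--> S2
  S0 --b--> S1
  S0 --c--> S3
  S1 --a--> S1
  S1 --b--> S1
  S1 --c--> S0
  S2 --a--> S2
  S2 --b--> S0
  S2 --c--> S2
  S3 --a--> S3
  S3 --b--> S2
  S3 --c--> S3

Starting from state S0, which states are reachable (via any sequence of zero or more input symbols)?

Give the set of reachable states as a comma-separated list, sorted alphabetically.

Answer: S0, S1, S2, S3

Derivation:
BFS from S0:
  visit S0: S0--a-->S2 (new), S0--b-->S1 (new), S0--c-->S3 (new)
  visit S2: S2--a-->S2 (seen), S2--b-->S0 (seen), S2--c-->S2 (seen)
  visit S1: S1--a-->S1 (seen), S1--b-->S1 (seen), S1--c-->S0 (seen)
  visit S3: S3--a-->S3 (seen), S3--b-->S2 (seen), S3--c-->S3 (seen)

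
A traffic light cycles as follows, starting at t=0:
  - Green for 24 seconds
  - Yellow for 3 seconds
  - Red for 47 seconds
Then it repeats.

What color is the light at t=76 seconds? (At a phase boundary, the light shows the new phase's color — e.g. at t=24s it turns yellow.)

Answer: green

Derivation:
Cycle length = 24 + 3 + 47 = 74s
t = 76, phase_t = 76 mod 74 = 2
2 < 24 (green end) → GREEN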